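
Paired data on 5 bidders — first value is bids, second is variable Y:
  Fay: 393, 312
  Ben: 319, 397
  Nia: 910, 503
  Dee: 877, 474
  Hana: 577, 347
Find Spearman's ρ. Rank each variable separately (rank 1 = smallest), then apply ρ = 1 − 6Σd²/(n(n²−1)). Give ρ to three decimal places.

0.700

Ranks of variable 1: 2, 1, 5, 4, 3
Ranks of variable 2: 1, 3, 5, 4, 2
d = r₁ − r₂: 1, -2, 0, 0, 1
d²: 1, 4, 0, 0, 1; Σd² = 6
ρ = 1 − 6·6/(5·24) = 1 − 36/120 = 0.700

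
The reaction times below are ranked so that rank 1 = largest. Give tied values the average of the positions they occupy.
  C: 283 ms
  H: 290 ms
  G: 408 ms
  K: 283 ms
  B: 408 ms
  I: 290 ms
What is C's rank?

Sorted (descending): 408, 408, 290, 290, 283, 283
The 2 values of 408 occupy positions 1–2 → average rank (1+2)/2 = 1.5.
The 2 values of 290 occupy positions 3–4 → average rank (3+4)/2 = 3.5.
The 2 values of 283 occupy positions 5–6 → average rank (5+6)/2 = 5.5.
C has value 283 ms → rank 5.5.

5.5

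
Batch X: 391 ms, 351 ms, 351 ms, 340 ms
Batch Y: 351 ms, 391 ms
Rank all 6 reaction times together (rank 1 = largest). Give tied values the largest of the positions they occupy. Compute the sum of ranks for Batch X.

Sorted (descending): 391, 391, 351, 351, 351, 340
The 2 values of 391 occupy positions 1–2 → each gets rank 2.
The 3 values of 351 occupy positions 3–5 → each gets rank 5.
Batch X values → pooled ranks: 391→2, 351→5, 351→5, 340→6
Rank sum = 2 + 5 + 5 + 6 = 18

18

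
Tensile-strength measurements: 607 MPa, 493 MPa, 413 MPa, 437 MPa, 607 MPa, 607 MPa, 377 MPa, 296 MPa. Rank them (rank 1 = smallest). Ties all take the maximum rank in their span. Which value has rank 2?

377

Sorted (ascending): 296, 377, 413, 437, 493, 607, 607, 607
The 3 values of 607 occupy positions 6–8 → each gets rank 8.
Rank 2 → value 377.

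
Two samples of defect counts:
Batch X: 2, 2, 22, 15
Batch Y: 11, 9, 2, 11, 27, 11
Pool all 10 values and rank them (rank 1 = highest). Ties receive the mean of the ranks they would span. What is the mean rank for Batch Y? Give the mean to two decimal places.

Sorted (descending): 27, 22, 15, 11, 11, 11, 9, 2, 2, 2
The 3 values of 11 occupy positions 4–6 → average rank 5.
The 3 values of 2 occupy positions 8–10 → average rank 9.
Batch Y values → pooled ranks: 11→5, 9→7, 2→9, 11→5, 27→1, 11→5
Mean rank = (5 + 7 + 9 + 5 + 1 + 5) / 6 = 5.33

5.33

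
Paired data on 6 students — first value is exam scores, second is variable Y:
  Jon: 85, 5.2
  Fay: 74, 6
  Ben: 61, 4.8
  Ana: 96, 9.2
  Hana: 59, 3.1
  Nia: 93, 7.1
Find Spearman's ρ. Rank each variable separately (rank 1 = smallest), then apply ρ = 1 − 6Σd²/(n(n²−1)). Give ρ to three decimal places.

Ranks of variable 1: 4, 3, 2, 6, 1, 5
Ranks of variable 2: 3, 4, 2, 6, 1, 5
d = r₁ − r₂: 1, -1, 0, 0, 0, 0
d²: 1, 1, 0, 0, 0, 0; Σd² = 2
ρ = 1 − 6·2/(6·35) = 1 − 12/210 = 0.943

0.943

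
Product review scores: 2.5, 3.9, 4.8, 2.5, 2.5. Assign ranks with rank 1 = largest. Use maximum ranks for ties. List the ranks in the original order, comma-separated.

5, 2, 1, 5, 5

Sorted (descending): 4.8, 3.9, 2.5, 2.5, 2.5
The 3 values of 2.5 occupy positions 3–5 → each gets rank 5.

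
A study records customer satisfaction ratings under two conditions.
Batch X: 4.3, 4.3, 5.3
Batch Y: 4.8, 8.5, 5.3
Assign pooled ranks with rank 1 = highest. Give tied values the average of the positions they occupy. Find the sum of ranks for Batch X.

Sorted (descending): 8.5, 5.3, 5.3, 4.8, 4.3, 4.3
The 2 values of 5.3 occupy positions 2–3 → average rank (2+3)/2 = 2.5.
The 2 values of 4.3 occupy positions 5–6 → average rank (5+6)/2 = 5.5.
Batch X values → pooled ranks: 4.3→5.5, 4.3→5.5, 5.3→2.5
Rank sum = 5.5 + 5.5 + 2.5 = 13.5

13.5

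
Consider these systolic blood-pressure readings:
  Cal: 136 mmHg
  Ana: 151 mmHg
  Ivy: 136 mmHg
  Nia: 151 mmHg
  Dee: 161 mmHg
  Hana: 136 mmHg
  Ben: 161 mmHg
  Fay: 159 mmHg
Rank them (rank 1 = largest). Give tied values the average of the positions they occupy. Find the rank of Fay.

3

Sorted (descending): 161, 161, 159, 151, 151, 136, 136, 136
The 2 values of 161 occupy positions 1–2 → average rank (1+2)/2 = 1.5.
The 2 values of 151 occupy positions 4–5 → average rank (4+5)/2 = 4.5.
The 3 values of 136 occupy positions 6–8 → average rank 7.
Fay has value 159 mmHg → rank 3.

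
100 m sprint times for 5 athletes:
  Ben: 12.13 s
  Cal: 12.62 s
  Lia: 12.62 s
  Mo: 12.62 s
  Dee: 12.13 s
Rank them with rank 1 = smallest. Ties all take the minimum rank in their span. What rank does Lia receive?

3

Sorted (ascending): 12.13, 12.13, 12.62, 12.62, 12.62
The 2 values of 12.13 occupy positions 1–2 → each gets rank 1.
The 3 values of 12.62 occupy positions 3–5 → each gets rank 3.
Lia has value 12.62 s → rank 3.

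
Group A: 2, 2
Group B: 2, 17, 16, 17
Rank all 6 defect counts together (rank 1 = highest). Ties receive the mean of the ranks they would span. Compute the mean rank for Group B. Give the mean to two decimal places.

2.75

Sorted (descending): 17, 17, 16, 2, 2, 2
The 2 values of 17 occupy positions 1–2 → average rank (1+2)/2 = 1.5.
The 3 values of 2 occupy positions 4–6 → average rank 5.
Group B values → pooled ranks: 2→5, 17→1.5, 16→3, 17→1.5
Mean rank = (5 + 1.5 + 3 + 1.5) / 4 = 2.75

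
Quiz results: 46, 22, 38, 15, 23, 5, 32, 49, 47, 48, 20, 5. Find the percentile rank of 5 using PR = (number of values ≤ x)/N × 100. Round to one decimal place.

N = 12.
Strictly below 5: 0. Equal to 5: 2.
PR = 2/12 × 100 = 16.7

16.7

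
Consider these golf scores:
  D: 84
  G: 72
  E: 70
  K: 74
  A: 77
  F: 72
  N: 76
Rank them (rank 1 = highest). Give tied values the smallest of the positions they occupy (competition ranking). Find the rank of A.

Sorted (descending): 84, 77, 76, 74, 72, 72, 70
The 2 values of 72 occupy positions 5–6 → each gets rank 5.
A has value 77 → rank 2.

2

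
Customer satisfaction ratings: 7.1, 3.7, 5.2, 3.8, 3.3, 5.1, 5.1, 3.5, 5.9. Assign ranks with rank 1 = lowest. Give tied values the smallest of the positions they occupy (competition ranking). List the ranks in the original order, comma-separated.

9, 3, 7, 4, 1, 5, 5, 2, 8

Sorted (ascending): 3.3, 3.5, 3.7, 3.8, 5.1, 5.1, 5.2, 5.9, 7.1
The 2 values of 5.1 occupy positions 5–6 → each gets rank 5.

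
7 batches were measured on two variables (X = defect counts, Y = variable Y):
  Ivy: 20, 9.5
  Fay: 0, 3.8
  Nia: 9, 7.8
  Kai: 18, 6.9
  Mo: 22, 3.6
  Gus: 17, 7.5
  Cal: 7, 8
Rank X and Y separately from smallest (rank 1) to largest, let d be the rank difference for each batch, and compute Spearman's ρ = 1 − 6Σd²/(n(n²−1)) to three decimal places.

-0.107

Ranks of variable 1: 6, 1, 3, 5, 7, 4, 2
Ranks of variable 2: 7, 2, 5, 3, 1, 4, 6
d = r₁ − r₂: -1, -1, -2, 2, 6, 0, -4
d²: 1, 1, 4, 4, 36, 0, 16; Σd² = 62
ρ = 1 − 6·62/(7·48) = 1 − 372/336 = -0.107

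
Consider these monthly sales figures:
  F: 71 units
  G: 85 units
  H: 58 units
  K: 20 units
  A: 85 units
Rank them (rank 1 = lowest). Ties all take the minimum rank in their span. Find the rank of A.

4

Sorted (ascending): 20, 58, 71, 85, 85
The 2 values of 85 occupy positions 4–5 → each gets rank 4.
A has value 85 units → rank 4.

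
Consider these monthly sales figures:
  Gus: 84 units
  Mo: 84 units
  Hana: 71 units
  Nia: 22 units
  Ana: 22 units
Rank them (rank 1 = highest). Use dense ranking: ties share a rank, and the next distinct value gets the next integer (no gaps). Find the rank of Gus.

1

Sorted (descending): 84, 84, 71, 22, 22
The 2 values of 84 share dense rank 1.
The 2 values of 22 share dense rank 3.
Remaining distinct values take the next consecutive integers.
Gus has value 84 units → rank 1.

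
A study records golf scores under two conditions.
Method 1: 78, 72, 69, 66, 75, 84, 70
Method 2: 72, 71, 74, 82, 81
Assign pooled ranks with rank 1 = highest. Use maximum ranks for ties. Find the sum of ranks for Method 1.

Sorted (descending): 84, 82, 81, 78, 75, 74, 72, 72, 71, 70, 69, 66
The 2 values of 72 occupy positions 7–8 → each gets rank 8.
Method 1 values → pooled ranks: 78→4, 72→8, 69→11, 66→12, 75→5, 84→1, 70→10
Rank sum = 4 + 8 + 11 + 12 + 5 + 1 + 10 = 51

51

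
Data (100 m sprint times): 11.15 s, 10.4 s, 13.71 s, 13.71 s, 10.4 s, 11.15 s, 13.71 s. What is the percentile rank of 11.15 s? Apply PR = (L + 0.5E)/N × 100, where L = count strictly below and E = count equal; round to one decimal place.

N = 7.
Strictly below 11.15: 2. Equal to 11.15: 2.
PR = (2 + 0.5·2)/7 × 100 = 42.9

42.9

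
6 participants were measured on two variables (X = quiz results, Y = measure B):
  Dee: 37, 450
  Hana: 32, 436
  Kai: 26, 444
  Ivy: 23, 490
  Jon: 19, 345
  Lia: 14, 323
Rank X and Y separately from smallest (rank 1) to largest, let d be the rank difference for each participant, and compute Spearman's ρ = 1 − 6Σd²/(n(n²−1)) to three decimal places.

Ranks of variable 1: 6, 5, 4, 3, 2, 1
Ranks of variable 2: 5, 3, 4, 6, 2, 1
d = r₁ − r₂: 1, 2, 0, -3, 0, 0
d²: 1, 4, 0, 9, 0, 0; Σd² = 14
ρ = 1 − 6·14/(6·35) = 1 − 84/210 = 0.600

0.600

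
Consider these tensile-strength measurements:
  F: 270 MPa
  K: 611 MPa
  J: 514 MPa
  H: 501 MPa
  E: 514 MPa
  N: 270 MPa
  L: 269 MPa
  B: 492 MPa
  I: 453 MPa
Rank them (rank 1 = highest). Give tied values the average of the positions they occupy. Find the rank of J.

Sorted (descending): 611, 514, 514, 501, 492, 453, 270, 270, 269
The 2 values of 514 occupy positions 2–3 → average rank (2+3)/2 = 2.5.
The 2 values of 270 occupy positions 7–8 → average rank (7+8)/2 = 7.5.
J has value 514 MPa → rank 2.5.

2.5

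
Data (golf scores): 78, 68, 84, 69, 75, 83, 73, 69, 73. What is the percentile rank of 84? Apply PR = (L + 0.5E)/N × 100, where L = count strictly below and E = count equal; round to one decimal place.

94.4

N = 9.
Strictly below 84: 8. Equal to 84: 1.
PR = (8 + 0.5·1)/9 × 100 = 94.4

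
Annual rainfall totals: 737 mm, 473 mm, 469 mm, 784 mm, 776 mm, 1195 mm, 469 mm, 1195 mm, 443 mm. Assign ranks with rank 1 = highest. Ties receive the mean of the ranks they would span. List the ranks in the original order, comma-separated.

5, 6, 7.5, 3, 4, 1.5, 7.5, 1.5, 9

Sorted (descending): 1195, 1195, 784, 776, 737, 473, 469, 469, 443
The 2 values of 1195 occupy positions 1–2 → average rank (1+2)/2 = 1.5.
The 2 values of 469 occupy positions 7–8 → average rank (7+8)/2 = 7.5.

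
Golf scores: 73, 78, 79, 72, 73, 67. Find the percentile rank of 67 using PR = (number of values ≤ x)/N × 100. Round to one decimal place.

16.7

N = 6.
Strictly below 67: 0. Equal to 67: 1.
PR = 1/6 × 100 = 16.7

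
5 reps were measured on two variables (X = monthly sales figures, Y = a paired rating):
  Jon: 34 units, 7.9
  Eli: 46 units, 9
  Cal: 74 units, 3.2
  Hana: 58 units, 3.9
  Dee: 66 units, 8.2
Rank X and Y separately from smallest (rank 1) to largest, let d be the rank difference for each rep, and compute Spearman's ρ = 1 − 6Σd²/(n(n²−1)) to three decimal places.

-0.500

Ranks of variable 1: 1, 2, 5, 3, 4
Ranks of variable 2: 3, 5, 1, 2, 4
d = r₁ − r₂: -2, -3, 4, 1, 0
d²: 4, 9, 16, 1, 0; Σd² = 30
ρ = 1 − 6·30/(5·24) = 1 − 180/120 = -0.500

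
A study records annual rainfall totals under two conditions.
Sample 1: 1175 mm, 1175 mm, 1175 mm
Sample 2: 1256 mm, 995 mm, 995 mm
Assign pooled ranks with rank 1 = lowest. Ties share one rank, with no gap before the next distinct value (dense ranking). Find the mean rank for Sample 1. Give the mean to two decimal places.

Sorted (ascending): 995, 995, 1175, 1175, 1175, 1256
The 2 values of 995 share dense rank 1.
The 3 values of 1175 share dense rank 2.
Remaining distinct values take the next consecutive integers.
Sample 1 values → pooled ranks: 1175→2, 1175→2, 1175→2
Mean rank = (2 + 2 + 2) / 3 = 2.00

2.00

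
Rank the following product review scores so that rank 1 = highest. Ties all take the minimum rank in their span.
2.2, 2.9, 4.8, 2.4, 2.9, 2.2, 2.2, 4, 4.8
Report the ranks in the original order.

7, 4, 1, 6, 4, 7, 7, 3, 1

Sorted (descending): 4.8, 4.8, 4, 2.9, 2.9, 2.4, 2.2, 2.2, 2.2
The 2 values of 4.8 occupy positions 1–2 → each gets rank 1.
The 2 values of 2.9 occupy positions 4–5 → each gets rank 4.
The 3 values of 2.2 occupy positions 7–9 → each gets rank 7.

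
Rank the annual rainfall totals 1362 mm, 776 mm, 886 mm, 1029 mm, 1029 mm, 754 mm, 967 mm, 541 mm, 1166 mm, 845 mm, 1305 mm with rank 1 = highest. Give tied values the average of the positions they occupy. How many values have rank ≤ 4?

Sorted (descending): 1362, 1305, 1166, 1029, 1029, 967, 886, 845, 776, 754, 541
The 2 values of 1029 occupy positions 4–5 → average rank (4+5)/2 = 4.5.
Ranks ≤ 4: {1, 2, 3} → 3 values.

3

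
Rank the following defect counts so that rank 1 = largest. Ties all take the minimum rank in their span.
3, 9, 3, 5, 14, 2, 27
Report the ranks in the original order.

5, 3, 5, 4, 2, 7, 1

Sorted (descending): 27, 14, 9, 5, 3, 3, 2
The 2 values of 3 occupy positions 5–6 → each gets rank 5.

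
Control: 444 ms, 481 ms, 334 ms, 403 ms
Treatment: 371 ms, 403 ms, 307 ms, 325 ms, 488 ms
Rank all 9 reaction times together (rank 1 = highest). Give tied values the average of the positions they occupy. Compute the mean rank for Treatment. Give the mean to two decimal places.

5.70

Sorted (descending): 488, 481, 444, 403, 403, 371, 334, 325, 307
The 2 values of 403 occupy positions 4–5 → average rank (4+5)/2 = 4.5.
Treatment values → pooled ranks: 371→6, 403→4.5, 307→9, 325→8, 488→1
Mean rank = (6 + 4.5 + 9 + 8 + 1) / 5 = 5.70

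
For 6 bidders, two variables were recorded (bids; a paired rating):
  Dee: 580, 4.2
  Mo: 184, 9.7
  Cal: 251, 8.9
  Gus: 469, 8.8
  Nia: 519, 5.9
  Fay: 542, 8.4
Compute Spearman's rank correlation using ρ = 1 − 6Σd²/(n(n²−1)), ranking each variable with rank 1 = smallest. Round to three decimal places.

Ranks of variable 1: 6, 1, 2, 3, 4, 5
Ranks of variable 2: 1, 6, 5, 4, 2, 3
d = r₁ − r₂: 5, -5, -3, -1, 2, 2
d²: 25, 25, 9, 1, 4, 4; Σd² = 68
ρ = 1 − 6·68/(6·35) = 1 − 408/210 = -0.943

-0.943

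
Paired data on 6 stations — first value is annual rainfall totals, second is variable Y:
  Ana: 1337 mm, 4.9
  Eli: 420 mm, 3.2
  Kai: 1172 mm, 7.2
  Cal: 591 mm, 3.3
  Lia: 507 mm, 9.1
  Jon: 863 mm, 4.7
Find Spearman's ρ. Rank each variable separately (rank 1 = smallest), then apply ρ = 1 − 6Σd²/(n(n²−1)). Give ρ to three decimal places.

Ranks of variable 1: 6, 1, 5, 3, 2, 4
Ranks of variable 2: 4, 1, 5, 2, 6, 3
d = r₁ − r₂: 2, 0, 0, 1, -4, 1
d²: 4, 0, 0, 1, 16, 1; Σd² = 22
ρ = 1 − 6·22/(6·35) = 1 − 132/210 = 0.371

0.371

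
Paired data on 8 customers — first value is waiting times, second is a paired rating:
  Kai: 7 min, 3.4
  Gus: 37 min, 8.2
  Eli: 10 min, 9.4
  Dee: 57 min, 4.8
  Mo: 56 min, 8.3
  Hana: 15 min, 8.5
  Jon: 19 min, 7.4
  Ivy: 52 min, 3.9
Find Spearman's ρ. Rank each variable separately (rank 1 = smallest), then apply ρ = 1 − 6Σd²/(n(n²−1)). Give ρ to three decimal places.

-0.119

Ranks of variable 1: 1, 5, 2, 8, 7, 3, 4, 6
Ranks of variable 2: 1, 5, 8, 3, 6, 7, 4, 2
d = r₁ − r₂: 0, 0, -6, 5, 1, -4, 0, 4
d²: 0, 0, 36, 25, 1, 16, 0, 16; Σd² = 94
ρ = 1 − 6·94/(8·63) = 1 − 564/504 = -0.119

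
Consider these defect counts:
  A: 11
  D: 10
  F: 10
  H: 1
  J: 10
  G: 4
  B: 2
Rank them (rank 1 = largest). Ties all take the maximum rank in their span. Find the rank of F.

4

Sorted (descending): 11, 10, 10, 10, 4, 2, 1
The 3 values of 10 occupy positions 2–4 → each gets rank 4.
F has value 10 → rank 4.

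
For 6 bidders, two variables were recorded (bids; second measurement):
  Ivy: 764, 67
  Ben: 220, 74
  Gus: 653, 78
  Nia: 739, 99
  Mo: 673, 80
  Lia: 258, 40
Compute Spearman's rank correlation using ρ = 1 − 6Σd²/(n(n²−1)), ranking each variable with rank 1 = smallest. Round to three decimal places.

0.314

Ranks of variable 1: 6, 1, 3, 5, 4, 2
Ranks of variable 2: 2, 3, 4, 6, 5, 1
d = r₁ − r₂: 4, -2, -1, -1, -1, 1
d²: 16, 4, 1, 1, 1, 1; Σd² = 24
ρ = 1 − 6·24/(6·35) = 1 − 144/210 = 0.314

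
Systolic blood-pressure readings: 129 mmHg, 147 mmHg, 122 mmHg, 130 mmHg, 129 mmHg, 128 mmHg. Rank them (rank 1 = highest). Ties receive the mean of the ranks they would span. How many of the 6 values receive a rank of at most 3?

Sorted (descending): 147, 130, 129, 129, 128, 122
The 2 values of 129 occupy positions 3–4 → average rank (3+4)/2 = 3.5.
Ranks ≤ 3: {1, 2} → 2 values.

2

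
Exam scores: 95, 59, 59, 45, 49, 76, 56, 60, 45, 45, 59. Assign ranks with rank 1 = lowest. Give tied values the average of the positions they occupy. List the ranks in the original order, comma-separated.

Sorted (ascending): 45, 45, 45, 49, 56, 59, 59, 59, 60, 76, 95
The 3 values of 45 occupy positions 1–3 → average rank 2.
The 3 values of 59 occupy positions 6–8 → average rank 7.

11, 7, 7, 2, 4, 10, 5, 9, 2, 2, 7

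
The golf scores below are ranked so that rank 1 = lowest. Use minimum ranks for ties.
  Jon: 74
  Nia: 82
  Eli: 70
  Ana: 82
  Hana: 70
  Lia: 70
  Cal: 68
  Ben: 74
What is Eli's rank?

Sorted (ascending): 68, 70, 70, 70, 74, 74, 82, 82
The 3 values of 70 occupy positions 2–4 → each gets rank 2.
The 2 values of 74 occupy positions 5–6 → each gets rank 5.
The 2 values of 82 occupy positions 7–8 → each gets rank 7.
Eli has value 70 → rank 2.

2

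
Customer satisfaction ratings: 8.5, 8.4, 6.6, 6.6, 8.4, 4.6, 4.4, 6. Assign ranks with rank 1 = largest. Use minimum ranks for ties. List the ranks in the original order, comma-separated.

Sorted (descending): 8.5, 8.4, 8.4, 6.6, 6.6, 6, 4.6, 4.4
The 2 values of 8.4 occupy positions 2–3 → each gets rank 2.
The 2 values of 6.6 occupy positions 4–5 → each gets rank 4.

1, 2, 4, 4, 2, 7, 8, 6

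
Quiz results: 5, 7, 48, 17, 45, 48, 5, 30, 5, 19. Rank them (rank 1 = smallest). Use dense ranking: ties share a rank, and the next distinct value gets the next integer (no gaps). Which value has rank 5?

30

Sorted (ascending): 5, 5, 5, 7, 17, 19, 30, 45, 48, 48
The 3 values of 5 share dense rank 1.
The 2 values of 48 share dense rank 7.
Remaining distinct values take the next consecutive integers.
Rank 5 → value 30.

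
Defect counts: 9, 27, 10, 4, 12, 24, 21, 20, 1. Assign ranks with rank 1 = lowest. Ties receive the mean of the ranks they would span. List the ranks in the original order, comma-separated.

3, 9, 4, 2, 5, 8, 7, 6, 1

Sorted (ascending): 1, 4, 9, 10, 12, 20, 21, 24, 27
No ties — each value takes its position as its rank.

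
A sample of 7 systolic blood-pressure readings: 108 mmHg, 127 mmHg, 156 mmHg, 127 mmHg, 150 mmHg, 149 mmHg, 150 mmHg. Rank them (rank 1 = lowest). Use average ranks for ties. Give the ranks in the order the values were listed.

Sorted (ascending): 108, 127, 127, 149, 150, 150, 156
The 2 values of 127 occupy positions 2–3 → average rank (2+3)/2 = 2.5.
The 2 values of 150 occupy positions 5–6 → average rank (5+6)/2 = 5.5.

1, 2.5, 7, 2.5, 5.5, 4, 5.5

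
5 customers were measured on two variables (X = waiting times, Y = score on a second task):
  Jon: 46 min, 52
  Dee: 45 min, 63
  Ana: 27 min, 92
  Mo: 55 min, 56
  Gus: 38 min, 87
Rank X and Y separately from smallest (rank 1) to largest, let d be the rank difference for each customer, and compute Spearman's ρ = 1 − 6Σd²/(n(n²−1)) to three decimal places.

Ranks of variable 1: 4, 3, 1, 5, 2
Ranks of variable 2: 1, 3, 5, 2, 4
d = r₁ − r₂: 3, 0, -4, 3, -2
d²: 9, 0, 16, 9, 4; Σd² = 38
ρ = 1 − 6·38/(5·24) = 1 − 228/120 = -0.900

-0.900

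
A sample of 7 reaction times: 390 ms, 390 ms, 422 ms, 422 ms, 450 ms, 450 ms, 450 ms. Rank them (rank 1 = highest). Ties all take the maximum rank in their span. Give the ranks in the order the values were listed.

7, 7, 5, 5, 3, 3, 3

Sorted (descending): 450, 450, 450, 422, 422, 390, 390
The 3 values of 450 occupy positions 1–3 → each gets rank 3.
The 2 values of 422 occupy positions 4–5 → each gets rank 5.
The 2 values of 390 occupy positions 6–7 → each gets rank 7.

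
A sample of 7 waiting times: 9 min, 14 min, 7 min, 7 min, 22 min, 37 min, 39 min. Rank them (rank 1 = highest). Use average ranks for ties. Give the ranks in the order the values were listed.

5, 4, 6.5, 6.5, 3, 2, 1

Sorted (descending): 39, 37, 22, 14, 9, 7, 7
The 2 values of 7 occupy positions 6–7 → average rank (6+7)/2 = 6.5.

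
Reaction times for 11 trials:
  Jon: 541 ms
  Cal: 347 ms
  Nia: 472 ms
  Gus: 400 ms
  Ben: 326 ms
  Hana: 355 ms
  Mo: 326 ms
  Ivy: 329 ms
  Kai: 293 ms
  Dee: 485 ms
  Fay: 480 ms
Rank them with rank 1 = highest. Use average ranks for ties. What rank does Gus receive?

Sorted (descending): 541, 485, 480, 472, 400, 355, 347, 329, 326, 326, 293
The 2 values of 326 occupy positions 9–10 → average rank (9+10)/2 = 9.5.
Gus has value 400 ms → rank 5.

5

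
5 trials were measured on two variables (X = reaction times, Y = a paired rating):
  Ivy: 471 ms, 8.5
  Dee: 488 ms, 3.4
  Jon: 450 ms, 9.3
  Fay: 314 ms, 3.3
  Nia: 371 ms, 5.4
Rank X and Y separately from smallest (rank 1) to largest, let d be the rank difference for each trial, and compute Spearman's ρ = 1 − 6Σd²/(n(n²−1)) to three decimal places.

0.300

Ranks of variable 1: 4, 5, 3, 1, 2
Ranks of variable 2: 4, 2, 5, 1, 3
d = r₁ − r₂: 0, 3, -2, 0, -1
d²: 0, 9, 4, 0, 1; Σd² = 14
ρ = 1 − 6·14/(5·24) = 1 − 84/120 = 0.300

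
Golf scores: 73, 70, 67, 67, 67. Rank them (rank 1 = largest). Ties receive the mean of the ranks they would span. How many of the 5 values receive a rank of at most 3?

Sorted (descending): 73, 70, 67, 67, 67
The 3 values of 67 occupy positions 3–5 → average rank 4.
Ranks ≤ 3: {1, 2} → 2 values.

2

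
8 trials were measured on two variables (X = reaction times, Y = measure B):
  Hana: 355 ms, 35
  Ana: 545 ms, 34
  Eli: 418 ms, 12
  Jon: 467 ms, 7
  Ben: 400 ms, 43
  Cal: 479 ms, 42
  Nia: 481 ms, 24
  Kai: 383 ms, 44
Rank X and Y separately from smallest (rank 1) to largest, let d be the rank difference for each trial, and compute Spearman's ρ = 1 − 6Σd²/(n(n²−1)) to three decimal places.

-0.429

Ranks of variable 1: 1, 8, 4, 5, 3, 6, 7, 2
Ranks of variable 2: 5, 4, 2, 1, 7, 6, 3, 8
d = r₁ − r₂: -4, 4, 2, 4, -4, 0, 4, -6
d²: 16, 16, 4, 16, 16, 0, 16, 36; Σd² = 120
ρ = 1 − 6·120/(8·63) = 1 − 720/504 = -0.429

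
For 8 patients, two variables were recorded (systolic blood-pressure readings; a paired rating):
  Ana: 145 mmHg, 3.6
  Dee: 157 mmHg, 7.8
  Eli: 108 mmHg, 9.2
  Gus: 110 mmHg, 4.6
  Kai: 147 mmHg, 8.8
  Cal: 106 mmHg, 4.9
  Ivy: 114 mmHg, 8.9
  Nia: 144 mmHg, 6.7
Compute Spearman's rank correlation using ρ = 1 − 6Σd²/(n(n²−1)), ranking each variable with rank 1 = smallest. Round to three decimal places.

Ranks of variable 1: 6, 8, 2, 3, 7, 1, 4, 5
Ranks of variable 2: 1, 5, 8, 2, 6, 3, 7, 4
d = r₁ − r₂: 5, 3, -6, 1, 1, -2, -3, 1
d²: 25, 9, 36, 1, 1, 4, 9, 1; Σd² = 86
ρ = 1 − 6·86/(8·63) = 1 − 516/504 = -0.024

-0.024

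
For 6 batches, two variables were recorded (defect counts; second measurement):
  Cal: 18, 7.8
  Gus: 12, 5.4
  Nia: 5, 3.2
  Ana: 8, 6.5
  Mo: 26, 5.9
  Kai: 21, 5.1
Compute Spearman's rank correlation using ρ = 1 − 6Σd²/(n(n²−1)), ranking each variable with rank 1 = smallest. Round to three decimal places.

0.257

Ranks of variable 1: 4, 3, 1, 2, 6, 5
Ranks of variable 2: 6, 3, 1, 5, 4, 2
d = r₁ − r₂: -2, 0, 0, -3, 2, 3
d²: 4, 0, 0, 9, 4, 9; Σd² = 26
ρ = 1 − 6·26/(6·35) = 1 − 156/210 = 0.257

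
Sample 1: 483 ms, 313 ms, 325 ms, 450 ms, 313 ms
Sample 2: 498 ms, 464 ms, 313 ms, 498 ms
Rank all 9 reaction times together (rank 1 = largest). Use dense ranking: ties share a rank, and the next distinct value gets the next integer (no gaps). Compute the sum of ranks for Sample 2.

11

Sorted (descending): 498, 498, 483, 464, 450, 325, 313, 313, 313
The 2 values of 498 share dense rank 1.
The 3 values of 313 share dense rank 6.
Remaining distinct values take the next consecutive integers.
Sample 2 values → pooled ranks: 498→1, 464→3, 313→6, 498→1
Rank sum = 1 + 3 + 6 + 1 = 11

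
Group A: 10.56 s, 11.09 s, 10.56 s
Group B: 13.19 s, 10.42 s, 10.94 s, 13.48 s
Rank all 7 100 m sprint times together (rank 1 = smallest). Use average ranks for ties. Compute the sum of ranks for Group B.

Sorted (ascending): 10.42, 10.56, 10.56, 10.94, 11.09, 13.19, 13.48
The 2 values of 10.56 occupy positions 2–3 → average rank (2+3)/2 = 2.5.
Group B values → pooled ranks: 13.19→6, 10.42→1, 10.94→4, 13.48→7
Rank sum = 6 + 1 + 4 + 7 = 18

18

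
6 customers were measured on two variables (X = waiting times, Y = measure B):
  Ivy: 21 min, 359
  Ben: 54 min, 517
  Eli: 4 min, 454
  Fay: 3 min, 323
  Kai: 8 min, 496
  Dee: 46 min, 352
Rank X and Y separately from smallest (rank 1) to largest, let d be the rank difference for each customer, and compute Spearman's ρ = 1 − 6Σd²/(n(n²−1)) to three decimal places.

Ranks of variable 1: 4, 6, 2, 1, 3, 5
Ranks of variable 2: 3, 6, 4, 1, 5, 2
d = r₁ − r₂: 1, 0, -2, 0, -2, 3
d²: 1, 0, 4, 0, 4, 9; Σd² = 18
ρ = 1 − 6·18/(6·35) = 1 − 108/210 = 0.486

0.486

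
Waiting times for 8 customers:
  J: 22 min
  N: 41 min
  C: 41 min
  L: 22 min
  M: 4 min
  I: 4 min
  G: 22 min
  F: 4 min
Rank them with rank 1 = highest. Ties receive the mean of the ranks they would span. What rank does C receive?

1.5

Sorted (descending): 41, 41, 22, 22, 22, 4, 4, 4
The 2 values of 41 occupy positions 1–2 → average rank (1+2)/2 = 1.5.
The 3 values of 22 occupy positions 3–5 → average rank 4.
The 3 values of 4 occupy positions 6–8 → average rank 7.
C has value 41 min → rank 1.5.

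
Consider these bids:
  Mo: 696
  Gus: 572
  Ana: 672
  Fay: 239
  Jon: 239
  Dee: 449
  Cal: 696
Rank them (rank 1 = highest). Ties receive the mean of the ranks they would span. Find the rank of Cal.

Sorted (descending): 696, 696, 672, 572, 449, 239, 239
The 2 values of 696 occupy positions 1–2 → average rank (1+2)/2 = 1.5.
The 2 values of 239 occupy positions 6–7 → average rank (6+7)/2 = 6.5.
Cal has value 696 → rank 1.5.

1.5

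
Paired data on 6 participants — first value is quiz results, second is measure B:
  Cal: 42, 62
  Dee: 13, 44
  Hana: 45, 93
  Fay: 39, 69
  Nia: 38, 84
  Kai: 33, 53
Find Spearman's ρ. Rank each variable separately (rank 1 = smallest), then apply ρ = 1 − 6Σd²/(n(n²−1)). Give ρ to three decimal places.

Ranks of variable 1: 5, 1, 6, 4, 3, 2
Ranks of variable 2: 3, 1, 6, 4, 5, 2
d = r₁ − r₂: 2, 0, 0, 0, -2, 0
d²: 4, 0, 0, 0, 4, 0; Σd² = 8
ρ = 1 − 6·8/(6·35) = 1 − 48/210 = 0.771

0.771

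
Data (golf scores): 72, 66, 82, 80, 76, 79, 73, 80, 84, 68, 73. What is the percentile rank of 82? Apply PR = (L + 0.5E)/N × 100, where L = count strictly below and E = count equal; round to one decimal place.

N = 11.
Strictly below 82: 9. Equal to 82: 1.
PR = (9 + 0.5·1)/11 × 100 = 86.4

86.4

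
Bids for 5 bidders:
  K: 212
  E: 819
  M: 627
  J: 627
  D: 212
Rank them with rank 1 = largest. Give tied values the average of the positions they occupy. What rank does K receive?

4.5

Sorted (descending): 819, 627, 627, 212, 212
The 2 values of 627 occupy positions 2–3 → average rank (2+3)/2 = 2.5.
The 2 values of 212 occupy positions 4–5 → average rank (4+5)/2 = 4.5.
K has value 212 → rank 4.5.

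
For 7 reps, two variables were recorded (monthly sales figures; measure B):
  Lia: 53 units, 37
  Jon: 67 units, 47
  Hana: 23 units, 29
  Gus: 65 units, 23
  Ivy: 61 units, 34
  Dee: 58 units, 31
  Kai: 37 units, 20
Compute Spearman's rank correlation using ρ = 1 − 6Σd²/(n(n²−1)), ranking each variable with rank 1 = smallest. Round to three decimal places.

Ranks of variable 1: 3, 7, 1, 6, 5, 4, 2
Ranks of variable 2: 6, 7, 3, 2, 5, 4, 1
d = r₁ − r₂: -3, 0, -2, 4, 0, 0, 1
d²: 9, 0, 4, 16, 0, 0, 1; Σd² = 30
ρ = 1 − 6·30/(7·48) = 1 − 180/336 = 0.464

0.464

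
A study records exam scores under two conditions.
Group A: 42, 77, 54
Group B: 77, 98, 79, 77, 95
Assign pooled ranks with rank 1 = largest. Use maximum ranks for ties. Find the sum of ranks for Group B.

18

Sorted (descending): 98, 95, 79, 77, 77, 77, 54, 42
The 3 values of 77 occupy positions 4–6 → each gets rank 6.
Group B values → pooled ranks: 77→6, 98→1, 79→3, 77→6, 95→2
Rank sum = 6 + 1 + 3 + 6 + 2 = 18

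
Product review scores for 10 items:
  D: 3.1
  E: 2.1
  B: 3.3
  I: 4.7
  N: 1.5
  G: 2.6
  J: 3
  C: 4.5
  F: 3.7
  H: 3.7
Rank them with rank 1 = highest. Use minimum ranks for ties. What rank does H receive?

3

Sorted (descending): 4.7, 4.5, 3.7, 3.7, 3.3, 3.1, 3, 2.6, 2.1, 1.5
The 2 values of 3.7 occupy positions 3–4 → each gets rank 3.
H has value 3.7 → rank 3.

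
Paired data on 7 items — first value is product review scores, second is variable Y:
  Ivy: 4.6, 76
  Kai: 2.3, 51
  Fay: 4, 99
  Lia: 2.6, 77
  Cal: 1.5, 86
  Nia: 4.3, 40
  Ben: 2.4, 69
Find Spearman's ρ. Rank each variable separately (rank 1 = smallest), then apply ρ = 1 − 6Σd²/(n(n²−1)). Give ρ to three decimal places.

Ranks of variable 1: 7, 2, 5, 4, 1, 6, 3
Ranks of variable 2: 4, 2, 7, 5, 6, 1, 3
d = r₁ − r₂: 3, 0, -2, -1, -5, 5, 0
d²: 9, 0, 4, 1, 25, 25, 0; Σd² = 64
ρ = 1 − 6·64/(7·48) = 1 − 384/336 = -0.143

-0.143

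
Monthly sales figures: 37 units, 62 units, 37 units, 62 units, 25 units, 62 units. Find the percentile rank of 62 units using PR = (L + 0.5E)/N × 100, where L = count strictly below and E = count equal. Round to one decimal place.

75.0

N = 6.
Strictly below 62: 3. Equal to 62: 3.
PR = (3 + 0.5·3)/6 × 100 = 75.0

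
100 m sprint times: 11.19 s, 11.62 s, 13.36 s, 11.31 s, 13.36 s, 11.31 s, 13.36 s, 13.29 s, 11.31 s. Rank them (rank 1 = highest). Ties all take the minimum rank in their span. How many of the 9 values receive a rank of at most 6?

Sorted (descending): 13.36, 13.36, 13.36, 13.29, 11.62, 11.31, 11.31, 11.31, 11.19
The 3 values of 13.36 occupy positions 1–3 → each gets rank 1.
The 3 values of 11.31 occupy positions 6–8 → each gets rank 6.
Ranks ≤ 6: {1, 1, 1, 4, 5, 6, 6, 6} → 8 values.

8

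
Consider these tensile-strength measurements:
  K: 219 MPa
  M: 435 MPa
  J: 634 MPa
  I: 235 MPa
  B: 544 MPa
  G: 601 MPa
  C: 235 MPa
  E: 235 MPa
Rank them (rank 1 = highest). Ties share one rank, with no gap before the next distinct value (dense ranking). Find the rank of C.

Sorted (descending): 634, 601, 544, 435, 235, 235, 235, 219
The 3 values of 235 share dense rank 5.
Remaining distinct values take the next consecutive integers.
C has value 235 MPa → rank 5.

5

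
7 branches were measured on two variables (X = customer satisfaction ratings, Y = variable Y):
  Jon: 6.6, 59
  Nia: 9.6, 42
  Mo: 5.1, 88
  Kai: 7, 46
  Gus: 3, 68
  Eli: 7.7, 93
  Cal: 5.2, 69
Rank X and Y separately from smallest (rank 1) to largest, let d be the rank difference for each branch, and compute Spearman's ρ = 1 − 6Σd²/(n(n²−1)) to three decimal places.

-0.357

Ranks of variable 1: 4, 7, 2, 5, 1, 6, 3
Ranks of variable 2: 3, 1, 6, 2, 4, 7, 5
d = r₁ − r₂: 1, 6, -4, 3, -3, -1, -2
d²: 1, 36, 16, 9, 9, 1, 4; Σd² = 76
ρ = 1 − 6·76/(7·48) = 1 − 456/336 = -0.357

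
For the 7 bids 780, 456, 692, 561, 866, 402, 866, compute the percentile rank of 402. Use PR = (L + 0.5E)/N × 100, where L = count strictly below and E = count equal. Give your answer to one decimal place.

7.1

N = 7.
Strictly below 402: 0. Equal to 402: 1.
PR = (0 + 0.5·1)/7 × 100 = 7.1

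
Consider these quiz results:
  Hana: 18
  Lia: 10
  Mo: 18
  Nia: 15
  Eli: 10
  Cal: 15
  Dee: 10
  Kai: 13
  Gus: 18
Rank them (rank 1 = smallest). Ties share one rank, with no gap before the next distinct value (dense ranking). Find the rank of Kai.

2

Sorted (ascending): 10, 10, 10, 13, 15, 15, 18, 18, 18
The 3 values of 10 share dense rank 1.
The 2 values of 15 share dense rank 3.
The 3 values of 18 share dense rank 4.
Remaining distinct values take the next consecutive integers.
Kai has value 13 → rank 2.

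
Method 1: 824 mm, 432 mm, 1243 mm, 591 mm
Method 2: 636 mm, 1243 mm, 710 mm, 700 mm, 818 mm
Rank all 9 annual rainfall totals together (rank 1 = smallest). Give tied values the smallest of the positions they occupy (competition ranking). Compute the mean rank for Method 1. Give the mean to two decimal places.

Sorted (ascending): 432, 591, 636, 700, 710, 818, 824, 1243, 1243
The 2 values of 1243 occupy positions 8–9 → each gets rank 8.
Method 1 values → pooled ranks: 824→7, 432→1, 1243→8, 591→2
Mean rank = (7 + 1 + 8 + 2) / 4 = 4.50

4.50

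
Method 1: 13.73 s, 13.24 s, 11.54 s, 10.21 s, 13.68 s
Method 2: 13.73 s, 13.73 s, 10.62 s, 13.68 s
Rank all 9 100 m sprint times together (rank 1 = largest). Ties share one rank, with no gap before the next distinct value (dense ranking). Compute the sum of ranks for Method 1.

16

Sorted (descending): 13.73, 13.73, 13.73, 13.68, 13.68, 13.24, 11.54, 10.62, 10.21
The 3 values of 13.73 share dense rank 1.
The 2 values of 13.68 share dense rank 2.
Remaining distinct values take the next consecutive integers.
Method 1 values → pooled ranks: 13.73→1, 13.24→3, 11.54→4, 10.21→6, 13.68→2
Rank sum = 1 + 3 + 4 + 6 + 2 = 16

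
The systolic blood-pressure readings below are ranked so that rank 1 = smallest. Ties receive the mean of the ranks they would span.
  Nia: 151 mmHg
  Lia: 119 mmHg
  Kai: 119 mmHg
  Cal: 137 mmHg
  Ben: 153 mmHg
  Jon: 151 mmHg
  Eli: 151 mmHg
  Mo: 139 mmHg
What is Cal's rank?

Sorted (ascending): 119, 119, 137, 139, 151, 151, 151, 153
The 2 values of 119 occupy positions 1–2 → average rank (1+2)/2 = 1.5.
The 3 values of 151 occupy positions 5–7 → average rank 6.
Cal has value 137 mmHg → rank 3.

3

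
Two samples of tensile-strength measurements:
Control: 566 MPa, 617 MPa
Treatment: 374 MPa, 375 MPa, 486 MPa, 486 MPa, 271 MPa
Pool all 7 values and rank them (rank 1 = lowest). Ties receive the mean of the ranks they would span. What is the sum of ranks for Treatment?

Sorted (ascending): 271, 374, 375, 486, 486, 566, 617
The 2 values of 486 occupy positions 4–5 → average rank (4+5)/2 = 4.5.
Treatment values → pooled ranks: 374→2, 375→3, 486→4.5, 486→4.5, 271→1
Rank sum = 2 + 3 + 4.5 + 4.5 + 1 = 15

15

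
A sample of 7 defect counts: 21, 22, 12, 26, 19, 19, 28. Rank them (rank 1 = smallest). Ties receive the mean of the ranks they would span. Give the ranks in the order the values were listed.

4, 5, 1, 6, 2.5, 2.5, 7

Sorted (ascending): 12, 19, 19, 21, 22, 26, 28
The 2 values of 19 occupy positions 2–3 → average rank (2+3)/2 = 2.5.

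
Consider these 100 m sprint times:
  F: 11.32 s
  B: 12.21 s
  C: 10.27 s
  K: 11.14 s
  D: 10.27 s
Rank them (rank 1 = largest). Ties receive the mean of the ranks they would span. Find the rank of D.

Sorted (descending): 12.21, 11.32, 11.14, 10.27, 10.27
The 2 values of 10.27 occupy positions 4–5 → average rank (4+5)/2 = 4.5.
D has value 10.27 s → rank 4.5.

4.5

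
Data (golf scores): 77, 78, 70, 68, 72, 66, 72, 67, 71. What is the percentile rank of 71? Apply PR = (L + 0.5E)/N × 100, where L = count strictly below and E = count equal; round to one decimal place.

N = 9.
Strictly below 71: 4. Equal to 71: 1.
PR = (4 + 0.5·1)/9 × 100 = 50.0

50.0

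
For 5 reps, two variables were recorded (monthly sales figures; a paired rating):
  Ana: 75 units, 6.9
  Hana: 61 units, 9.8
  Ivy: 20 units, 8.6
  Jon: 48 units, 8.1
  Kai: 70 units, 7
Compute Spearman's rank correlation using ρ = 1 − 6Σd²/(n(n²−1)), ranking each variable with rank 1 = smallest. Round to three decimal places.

-0.700

Ranks of variable 1: 5, 3, 1, 2, 4
Ranks of variable 2: 1, 5, 4, 3, 2
d = r₁ − r₂: 4, -2, -3, -1, 2
d²: 16, 4, 9, 1, 4; Σd² = 34
ρ = 1 − 6·34/(5·24) = 1 − 204/120 = -0.700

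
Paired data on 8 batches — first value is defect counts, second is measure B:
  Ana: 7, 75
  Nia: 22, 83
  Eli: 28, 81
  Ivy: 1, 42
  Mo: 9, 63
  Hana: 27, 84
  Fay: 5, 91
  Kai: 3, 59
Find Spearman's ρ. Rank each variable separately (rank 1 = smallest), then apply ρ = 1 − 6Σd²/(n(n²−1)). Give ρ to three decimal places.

Ranks of variable 1: 4, 6, 8, 1, 5, 7, 3, 2
Ranks of variable 2: 4, 6, 5, 1, 3, 7, 8, 2
d = r₁ − r₂: 0, 0, 3, 0, 2, 0, -5, 0
d²: 0, 0, 9, 0, 4, 0, 25, 0; Σd² = 38
ρ = 1 − 6·38/(8·63) = 1 − 228/504 = 0.548

0.548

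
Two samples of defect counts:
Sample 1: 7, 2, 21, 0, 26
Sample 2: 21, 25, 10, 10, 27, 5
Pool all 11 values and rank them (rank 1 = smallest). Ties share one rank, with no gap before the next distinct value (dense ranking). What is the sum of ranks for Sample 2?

Sorted (ascending): 0, 2, 5, 7, 10, 10, 21, 21, 25, 26, 27
The 2 values of 10 share dense rank 5.
The 2 values of 21 share dense rank 6.
Remaining distinct values take the next consecutive integers.
Sample 2 values → pooled ranks: 21→6, 25→7, 10→5, 10→5, 27→9, 5→3
Rank sum = 6 + 7 + 5 + 5 + 9 + 3 = 35

35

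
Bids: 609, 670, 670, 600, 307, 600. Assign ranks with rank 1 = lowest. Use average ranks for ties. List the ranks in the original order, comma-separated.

4, 5.5, 5.5, 2.5, 1, 2.5

Sorted (ascending): 307, 600, 600, 609, 670, 670
The 2 values of 600 occupy positions 2–3 → average rank (2+3)/2 = 2.5.
The 2 values of 670 occupy positions 5–6 → average rank (5+6)/2 = 5.5.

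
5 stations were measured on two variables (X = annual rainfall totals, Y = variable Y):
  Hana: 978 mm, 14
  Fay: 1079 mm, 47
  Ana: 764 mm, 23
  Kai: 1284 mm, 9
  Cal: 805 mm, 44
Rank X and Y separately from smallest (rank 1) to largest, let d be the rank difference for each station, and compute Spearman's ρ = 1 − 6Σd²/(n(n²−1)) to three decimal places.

-0.300

Ranks of variable 1: 3, 4, 1, 5, 2
Ranks of variable 2: 2, 5, 3, 1, 4
d = r₁ − r₂: 1, -1, -2, 4, -2
d²: 1, 1, 4, 16, 4; Σd² = 26
ρ = 1 − 6·26/(5·24) = 1 − 156/120 = -0.300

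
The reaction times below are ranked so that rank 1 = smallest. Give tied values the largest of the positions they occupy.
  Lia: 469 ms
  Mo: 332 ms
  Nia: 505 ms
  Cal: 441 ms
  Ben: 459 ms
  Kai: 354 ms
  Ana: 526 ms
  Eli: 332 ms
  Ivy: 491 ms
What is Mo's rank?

2

Sorted (ascending): 332, 332, 354, 441, 459, 469, 491, 505, 526
The 2 values of 332 occupy positions 1–2 → each gets rank 2.
Mo has value 332 ms → rank 2.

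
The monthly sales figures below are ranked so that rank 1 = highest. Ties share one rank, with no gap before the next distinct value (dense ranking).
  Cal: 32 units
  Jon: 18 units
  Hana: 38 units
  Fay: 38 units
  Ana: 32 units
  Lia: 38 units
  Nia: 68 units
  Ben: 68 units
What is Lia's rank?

Sorted (descending): 68, 68, 38, 38, 38, 32, 32, 18
The 2 values of 68 share dense rank 1.
The 3 values of 38 share dense rank 2.
The 2 values of 32 share dense rank 3.
Remaining distinct values take the next consecutive integers.
Lia has value 38 units → rank 2.

2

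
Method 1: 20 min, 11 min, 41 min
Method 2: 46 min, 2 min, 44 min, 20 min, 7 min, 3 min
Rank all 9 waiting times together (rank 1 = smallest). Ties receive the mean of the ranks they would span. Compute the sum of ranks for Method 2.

28.5

Sorted (ascending): 2, 3, 7, 11, 20, 20, 41, 44, 46
The 2 values of 20 occupy positions 5–6 → average rank (5+6)/2 = 5.5.
Method 2 values → pooled ranks: 46→9, 2→1, 44→8, 20→5.5, 7→3, 3→2
Rank sum = 9 + 1 + 8 + 5.5 + 3 + 2 = 28.5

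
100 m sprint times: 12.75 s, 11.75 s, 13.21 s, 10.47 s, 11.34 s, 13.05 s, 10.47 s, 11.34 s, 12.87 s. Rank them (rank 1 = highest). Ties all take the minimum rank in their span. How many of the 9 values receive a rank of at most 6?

Sorted (descending): 13.21, 13.05, 12.87, 12.75, 11.75, 11.34, 11.34, 10.47, 10.47
The 2 values of 11.34 occupy positions 6–7 → each gets rank 6.
The 2 values of 10.47 occupy positions 8–9 → each gets rank 8.
Ranks ≤ 6: {1, 2, 3, 4, 5, 6, 6} → 7 values.

7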